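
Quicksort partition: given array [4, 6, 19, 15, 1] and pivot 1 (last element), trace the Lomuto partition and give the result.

Lomuto partition with pivot = 1:

Initial array: [4, 6, 19, 15, 1]

arr[0]=4 > 1: no swap
arr[1]=6 > 1: no swap
arr[2]=19 > 1: no swap
arr[3]=15 > 1: no swap

Place pivot at position 0: [1, 6, 19, 15, 4]
Pivot position: 0

After partitioning with pivot 1, the array becomes [1, 6, 19, 15, 4]. The pivot is placed at index 0. All elements to the left of the pivot are <= 1, and all elements to the right are > 1.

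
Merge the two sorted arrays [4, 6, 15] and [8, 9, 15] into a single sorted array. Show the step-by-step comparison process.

Merging process:

Compare 4 vs 8: take 4 from left. Merged: [4]
Compare 6 vs 8: take 6 from left. Merged: [4, 6]
Compare 15 vs 8: take 8 from right. Merged: [4, 6, 8]
Compare 15 vs 9: take 9 from right. Merged: [4, 6, 8, 9]
Compare 15 vs 15: take 15 from left. Merged: [4, 6, 8, 9, 15]
Append remaining from right: [15]. Merged: [4, 6, 8, 9, 15, 15]

Final merged array: [4, 6, 8, 9, 15, 15]
Total comparisons: 5

The merged array is [4, 6, 8, 9, 15, 15], requiring 5 comparisons. The merge step runs in O(n) time where n is the total number of elements.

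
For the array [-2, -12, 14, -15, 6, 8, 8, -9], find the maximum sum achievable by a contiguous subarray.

Using Kadane's algorithm on [-2, -12, 14, -15, 6, 8, 8, -9]:

Scanning through the array:
Position 1 (value -12): max_ending_here = -12, max_so_far = -2
Position 2 (value 14): max_ending_here = 14, max_so_far = 14
Position 3 (value -15): max_ending_here = -1, max_so_far = 14
Position 4 (value 6): max_ending_here = 6, max_so_far = 14
Position 5 (value 8): max_ending_here = 14, max_so_far = 14
Position 6 (value 8): max_ending_here = 22, max_so_far = 22
Position 7 (value -9): max_ending_here = 13, max_so_far = 22

Maximum subarray: [6, 8, 8]
Maximum sum: 22

The maximum subarray is [6, 8, 8] with sum 22. This subarray runs from index 4 to index 6.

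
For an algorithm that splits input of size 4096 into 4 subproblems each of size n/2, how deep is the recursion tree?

For divide and conquer with division factor 2:

Problem sizes at each level:
Level 0: 4096
Level 1: 2048
Level 2: 1024
Level 3: 512
Level 4: 256
Level 5: 128
Level 6: 64
Level 7: 32
Level 8: 16
Level 9: 8
Level 10: 4
Level 11: 2
Level 12: 1

The root is level 0 and the size-1 base case is level 12 (the tree spans levels 0 through 12, i.e. 13 levels counting the root), so the depth is the number of divisions: log_2(4096) = 12

The recursion tree depth is log_2(4096) = 12. At each level, the problem size is divided by 2, so it takes 12 divisions to reduce to a base case of size 1. The algorithm makes 4 recursive calls at each level.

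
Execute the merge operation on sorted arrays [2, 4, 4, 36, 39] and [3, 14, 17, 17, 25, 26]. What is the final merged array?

Merging process:

Compare 2 vs 3: take 2 from left. Merged: [2]
Compare 4 vs 3: take 3 from right. Merged: [2, 3]
Compare 4 vs 14: take 4 from left. Merged: [2, 3, 4]
Compare 4 vs 14: take 4 from left. Merged: [2, 3, 4, 4]
Compare 36 vs 14: take 14 from right. Merged: [2, 3, 4, 4, 14]
Compare 36 vs 17: take 17 from right. Merged: [2, 3, 4, 4, 14, 17]
Compare 36 vs 17: take 17 from right. Merged: [2, 3, 4, 4, 14, 17, 17]
Compare 36 vs 25: take 25 from right. Merged: [2, 3, 4, 4, 14, 17, 17, 25]
Compare 36 vs 26: take 26 from right. Merged: [2, 3, 4, 4, 14, 17, 17, 25, 26]
Append remaining from left: [36, 39]. Merged: [2, 3, 4, 4, 14, 17, 17, 25, 26, 36, 39]

Final merged array: [2, 3, 4, 4, 14, 17, 17, 25, 26, 36, 39]
Total comparisons: 9

The merged array is [2, 3, 4, 4, 14, 17, 17, 25, 26, 36, 39], requiring 9 comparisons. The merge step runs in O(n) time where n is the total number of elements.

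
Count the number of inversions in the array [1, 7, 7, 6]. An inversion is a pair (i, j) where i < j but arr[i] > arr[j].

Finding inversions in [1, 7, 7, 6]:

(1, 3): arr[1]=7 > arr[3]=6
(2, 3): arr[2]=7 > arr[3]=6

Total inversions: 2

The array has 2 inversion(s): (1,3), (2,3). Each pair (i,j) satisfies i < j and arr[i] > arr[j].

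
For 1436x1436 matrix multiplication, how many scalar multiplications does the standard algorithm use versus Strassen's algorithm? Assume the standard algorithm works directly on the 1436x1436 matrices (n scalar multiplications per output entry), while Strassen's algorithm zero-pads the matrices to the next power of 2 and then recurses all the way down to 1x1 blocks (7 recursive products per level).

Matrix multiplication for 1436x1436 matrices:

Strassen's algorithm requires power-of-2 dimensions. Pad 1436x1436 to 2048x2048 (next power of 2).

Standard algorithm: 1436^3 = 2961169856 multiplications
Strassen's algorithm: 7^(log2(2048)) = 7^11 = 1977326743 multiplications
Savings: 2961169856 - 1977326743 = 983843113 multiplications

Standard: 2961169856 multiplications (1436^3). Strassen: 1977326743 multiplications (7^11, after padding to 2048x2048). Strassen reduces 8 recursive multiplications to 7 at each level.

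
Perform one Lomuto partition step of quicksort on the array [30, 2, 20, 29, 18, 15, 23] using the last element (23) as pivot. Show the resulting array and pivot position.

Lomuto partition with pivot = 23:

Initial array: [30, 2, 20, 29, 18, 15, 23]

arr[0]=30 > 23: no swap
arr[1]=2 <= 23: swap with position 0, array becomes [2, 30, 20, 29, 18, 15, 23]
arr[2]=20 <= 23: swap with position 1, array becomes [2, 20, 30, 29, 18, 15, 23]
arr[3]=29 > 23: no swap
arr[4]=18 <= 23: swap with position 2, array becomes [2, 20, 18, 29, 30, 15, 23]
arr[5]=15 <= 23: swap with position 3, array becomes [2, 20, 18, 15, 30, 29, 23]

Place pivot at position 4: [2, 20, 18, 15, 23, 29, 30]
Pivot position: 4

After partitioning with pivot 23, the array becomes [2, 20, 18, 15, 23, 29, 30]. The pivot is placed at index 4. All elements to the left of the pivot are <= 23, and all elements to the right are > 23.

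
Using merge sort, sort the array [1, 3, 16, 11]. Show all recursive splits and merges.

Merge sort trace:

Split: [1, 3, 16, 11] -> [1, 3] and [16, 11]
  Split: [1, 3] -> [1] and [3]
  Merge: [1] + [3] -> [1, 3]
  Split: [16, 11] -> [16] and [11]
  Merge: [16] + [11] -> [11, 16]
Merge: [1, 3] + [11, 16] -> [1, 3, 11, 16]

Final sorted array: [1, 3, 11, 16]

The merge sort proceeds by recursively splitting the array and merging sorted halves.
After all merges, the sorted array is [1, 3, 11, 16].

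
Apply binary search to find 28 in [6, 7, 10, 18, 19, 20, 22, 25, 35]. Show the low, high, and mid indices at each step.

Binary search for 28 in [6, 7, 10, 18, 19, 20, 22, 25, 35]:

lo=0, hi=8, mid=4, arr[mid]=19 -> 19 < 28, search right half
lo=5, hi=8, mid=6, arr[mid]=22 -> 22 < 28, search right half
lo=7, hi=8, mid=7, arr[mid]=25 -> 25 < 28, search right half
lo=8, hi=8, mid=8, arr[mid]=35 -> 35 > 28, search left half
lo=8 > hi=7, target 28 not found

Binary search determines that 28 is not in the array after 4 comparisons. The search space was exhausted without finding the target.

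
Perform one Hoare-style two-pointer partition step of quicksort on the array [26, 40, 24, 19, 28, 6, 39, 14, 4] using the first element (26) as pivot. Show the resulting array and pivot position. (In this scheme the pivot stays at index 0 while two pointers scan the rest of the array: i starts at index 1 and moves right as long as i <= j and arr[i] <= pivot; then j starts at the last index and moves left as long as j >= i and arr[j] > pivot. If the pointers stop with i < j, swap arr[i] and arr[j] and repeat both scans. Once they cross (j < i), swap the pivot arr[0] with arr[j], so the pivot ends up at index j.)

Hoare-style two-pointer partition with pivot = 26:

Initial array: [26, 40, 24, 19, 28, 6, 39, 14, 4]

Pointers start at i = 1, j = 8.
i stops at index 1 (arr[1]=40 > 26), j stops at index 8 (arr[8]=4 <= 26): swap arr[1] and arr[8], array becomes [26, 4, 24, 19, 28, 6, 39, 14, 40]
i stops at index 4 (arr[4]=28 > 26), j stops at index 7 (arr[7]=14 <= 26): swap arr[4] and arr[7], array becomes [26, 4, 24, 19, 14, 6, 39, 28, 40]
i ends at 6, j ends at 5: the pointers have crossed (j < i), so scanning stops.

Swap pivot arr[0] with arr[5] to place pivot at position 5: [6, 4, 24, 19, 14, 26, 39, 28, 40]
Pivot position: 5

After partitioning with pivot 26, the array becomes [6, 4, 24, 19, 14, 26, 39, 28, 40]. The pivot is placed at index 5. All elements to the left of the pivot are <= 26, and all elements to the right are > 26.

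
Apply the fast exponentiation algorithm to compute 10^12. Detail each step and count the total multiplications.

Computing 10^12 by squaring (build up from 10^1; each line after the first costs one multiplication):

10^1 = 10
10^2 = (10^1)^2 = 10^2 = 100
10^3 = 10 * 10^2 = 10 * 100 = 1000
10^6 = (10^3)^2 = 1000^2 = 1000000
10^12 = (10^6)^2 = 1000000^2 = 1000000000000

Result: 1000000000000
Multiplications needed: 4 (4 lines after 10^1)

10^12 = 1000000000000. Using exponentiation by squaring, this requires 4 multiplications. The key idea: if the exponent is even, square the half-power; if odd, multiply by the base once.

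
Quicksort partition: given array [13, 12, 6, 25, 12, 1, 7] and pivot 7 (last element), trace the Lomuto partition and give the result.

Lomuto partition with pivot = 7:

Initial array: [13, 12, 6, 25, 12, 1, 7]

arr[0]=13 > 7: no swap
arr[1]=12 > 7: no swap
arr[2]=6 <= 7: swap with position 0, array becomes [6, 12, 13, 25, 12, 1, 7]
arr[3]=25 > 7: no swap
arr[4]=12 > 7: no swap
arr[5]=1 <= 7: swap with position 1, array becomes [6, 1, 13, 25, 12, 12, 7]

Place pivot at position 2: [6, 1, 7, 25, 12, 12, 13]
Pivot position: 2

After partitioning with pivot 7, the array becomes [6, 1, 7, 25, 12, 12, 13]. The pivot is placed at index 2. All elements to the left of the pivot are <= 7, and all elements to the right are > 7.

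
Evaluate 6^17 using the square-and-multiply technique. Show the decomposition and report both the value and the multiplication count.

Computing 6^17 by squaring (build up from 6^1; each line after the first costs one multiplication):

6^1 = 6
6^2 = (6^1)^2 = 6^2 = 36
6^4 = (6^2)^2 = 36^2 = 1296
6^8 = (6^4)^2 = 1296^2 = 1679616
6^16 = (6^8)^2 = 1679616^2 = 2821109907456
6^17 = 6 * 6^16 = 6 * 2821109907456 = 16926659444736

Result: 16926659444736
Multiplications needed: 5 (5 lines after 6^1)

6^17 = 16926659444736. Using exponentiation by squaring, this requires 5 multiplications. The key idea: if the exponent is even, square the half-power; if odd, multiply by the base once.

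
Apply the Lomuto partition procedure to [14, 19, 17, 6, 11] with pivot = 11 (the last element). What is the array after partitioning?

Lomuto partition with pivot = 11:

Initial array: [14, 19, 17, 6, 11]

arr[0]=14 > 11: no swap
arr[1]=19 > 11: no swap
arr[2]=17 > 11: no swap
arr[3]=6 <= 11: swap with position 0, array becomes [6, 19, 17, 14, 11]

Place pivot at position 1: [6, 11, 17, 14, 19]
Pivot position: 1

After partitioning with pivot 11, the array becomes [6, 11, 17, 14, 19]. The pivot is placed at index 1. All elements to the left of the pivot are <= 11, and all elements to the right are > 11.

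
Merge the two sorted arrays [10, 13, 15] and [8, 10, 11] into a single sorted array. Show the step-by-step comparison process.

Merging process:

Compare 10 vs 8: take 8 from right. Merged: [8]
Compare 10 vs 10: take 10 from left. Merged: [8, 10]
Compare 13 vs 10: take 10 from right. Merged: [8, 10, 10]
Compare 13 vs 11: take 11 from right. Merged: [8, 10, 10, 11]
Append remaining from left: [13, 15]. Merged: [8, 10, 10, 11, 13, 15]

Final merged array: [8, 10, 10, 11, 13, 15]
Total comparisons: 4

The merged array is [8, 10, 10, 11, 13, 15], requiring 4 comparisons. The merge step runs in O(n) time where n is the total number of elements.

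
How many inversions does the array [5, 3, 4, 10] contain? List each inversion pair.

Finding inversions in [5, 3, 4, 10]:

(0, 1): arr[0]=5 > arr[1]=3
(0, 2): arr[0]=5 > arr[2]=4

Total inversions: 2

The array has 2 inversion(s): (0,1), (0,2). Each pair (i,j) satisfies i < j and arr[i] > arr[j].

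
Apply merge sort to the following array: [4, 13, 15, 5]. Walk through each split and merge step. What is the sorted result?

Merge sort trace:

Split: [4, 13, 15, 5] -> [4, 13] and [15, 5]
  Split: [4, 13] -> [4] and [13]
  Merge: [4] + [13] -> [4, 13]
  Split: [15, 5] -> [15] and [5]
  Merge: [15] + [5] -> [5, 15]
Merge: [4, 13] + [5, 15] -> [4, 5, 13, 15]

Final sorted array: [4, 5, 13, 15]

The merge sort proceeds by recursively splitting the array and merging sorted halves.
After all merges, the sorted array is [4, 5, 13, 15].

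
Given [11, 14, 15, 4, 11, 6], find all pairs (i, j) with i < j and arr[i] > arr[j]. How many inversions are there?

Finding inversions in [11, 14, 15, 4, 11, 6]:

(0, 3): arr[0]=11 > arr[3]=4
(0, 5): arr[0]=11 > arr[5]=6
(1, 3): arr[1]=14 > arr[3]=4
(1, 4): arr[1]=14 > arr[4]=11
(1, 5): arr[1]=14 > arr[5]=6
(2, 3): arr[2]=15 > arr[3]=4
(2, 4): arr[2]=15 > arr[4]=11
(2, 5): arr[2]=15 > arr[5]=6
(4, 5): arr[4]=11 > arr[5]=6

Total inversions: 9

The array has 9 inversion(s): (0,3), (0,5), (1,3), (1,4), (1,5), (2,3), (2,4), (2,5), (4,5). Each pair (i,j) satisfies i < j and arr[i] > arr[j].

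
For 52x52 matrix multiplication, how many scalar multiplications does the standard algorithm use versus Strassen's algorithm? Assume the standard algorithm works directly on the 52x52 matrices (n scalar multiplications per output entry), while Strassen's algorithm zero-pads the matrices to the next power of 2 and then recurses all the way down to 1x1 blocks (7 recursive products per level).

Matrix multiplication for 52x52 matrices:

Strassen's algorithm requires power-of-2 dimensions. Pad 52x52 to 64x64 (next power of 2).

Standard algorithm: 52^3 = 140608 multiplications
Strassen's algorithm: 7^(log2(64)) = 7^6 = 117649 multiplications
Savings: 140608 - 117649 = 22959 multiplications

Standard: 140608 multiplications (52^3). Strassen: 117649 multiplications (7^6, after padding to 64x64). Strassen reduces 8 recursive multiplications to 7 at each level.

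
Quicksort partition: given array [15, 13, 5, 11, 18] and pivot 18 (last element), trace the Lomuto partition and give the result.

Lomuto partition with pivot = 18:

Initial array: [15, 13, 5, 11, 18]

arr[0]=15 <= 18: swap with position 0, array becomes [15, 13, 5, 11, 18]
arr[1]=13 <= 18: swap with position 1, array becomes [15, 13, 5, 11, 18]
arr[2]=5 <= 18: swap with position 2, array becomes [15, 13, 5, 11, 18]
arr[3]=11 <= 18: swap with position 3, array becomes [15, 13, 5, 11, 18]

Place pivot at position 4: [15, 13, 5, 11, 18]
Pivot position: 4

After partitioning with pivot 18, the array becomes [15, 13, 5, 11, 18]. The pivot is placed at index 4. All elements to the left of the pivot are <= 18, and all elements to the right are > 18.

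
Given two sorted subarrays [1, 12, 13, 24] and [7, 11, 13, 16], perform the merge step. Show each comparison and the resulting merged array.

Merging process:

Compare 1 vs 7: take 1 from left. Merged: [1]
Compare 12 vs 7: take 7 from right. Merged: [1, 7]
Compare 12 vs 11: take 11 from right. Merged: [1, 7, 11]
Compare 12 vs 13: take 12 from left. Merged: [1, 7, 11, 12]
Compare 13 vs 13: take 13 from left. Merged: [1, 7, 11, 12, 13]
Compare 24 vs 13: take 13 from right. Merged: [1, 7, 11, 12, 13, 13]
Compare 24 vs 16: take 16 from right. Merged: [1, 7, 11, 12, 13, 13, 16]
Append remaining from left: [24]. Merged: [1, 7, 11, 12, 13, 13, 16, 24]

Final merged array: [1, 7, 11, 12, 13, 13, 16, 24]
Total comparisons: 7

The merged array is [1, 7, 11, 12, 13, 13, 16, 24], requiring 7 comparisons. The merge step runs in O(n) time where n is the total number of elements.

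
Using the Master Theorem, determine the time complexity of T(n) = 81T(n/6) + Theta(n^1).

Master Theorem for T(n) = 81T(n/6) + O(n^1):

a = 81, b = 6, c = 1
log_b(a) = log_6(81) = 2.4526

Case 1: c = 1 < log_6(81) = 2.4526
T(n) = O(n^(log_6 81))

For T(n) = 81T(n/6) + O(n^1): log_6(81) = 2.4526. This is Case 1 of the Master Theorem (c < log_b(a), work dominated by leaves), giving O(n^(log_6 81)).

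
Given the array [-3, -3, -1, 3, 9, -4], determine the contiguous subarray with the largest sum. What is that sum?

Using Kadane's algorithm on [-3, -3, -1, 3, 9, -4]:

Scanning through the array:
Position 1 (value -3): max_ending_here = -3, max_so_far = -3
Position 2 (value -1): max_ending_here = -1, max_so_far = -1
Position 3 (value 3): max_ending_here = 3, max_so_far = 3
Position 4 (value 9): max_ending_here = 12, max_so_far = 12
Position 5 (value -4): max_ending_here = 8, max_so_far = 12

Maximum subarray: [3, 9]
Maximum sum: 12

The maximum subarray is [3, 9] with sum 12. This subarray runs from index 3 to index 4.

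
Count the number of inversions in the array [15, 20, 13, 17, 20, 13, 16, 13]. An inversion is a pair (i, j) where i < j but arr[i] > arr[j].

Finding inversions in [15, 20, 13, 17, 20, 13, 16, 13]:

(0, 2): arr[0]=15 > arr[2]=13
(0, 5): arr[0]=15 > arr[5]=13
(0, 7): arr[0]=15 > arr[7]=13
(1, 2): arr[1]=20 > arr[2]=13
(1, 3): arr[1]=20 > arr[3]=17
(1, 5): arr[1]=20 > arr[5]=13
(1, 6): arr[1]=20 > arr[6]=16
(1, 7): arr[1]=20 > arr[7]=13
(3, 5): arr[3]=17 > arr[5]=13
(3, 6): arr[3]=17 > arr[6]=16
(3, 7): arr[3]=17 > arr[7]=13
(4, 5): arr[4]=20 > arr[5]=13
(4, 6): arr[4]=20 > arr[6]=16
(4, 7): arr[4]=20 > arr[7]=13
(6, 7): arr[6]=16 > arr[7]=13

Total inversions: 15

The array has 15 inversion(s): (0,2), (0,5), (0,7), (1,2), (1,3), (1,5), (1,6), (1,7), (3,5), (3,6), (3,7), (4,5), (4,6), (4,7), (6,7). Each pair (i,j) satisfies i < j and arr[i] > arr[j].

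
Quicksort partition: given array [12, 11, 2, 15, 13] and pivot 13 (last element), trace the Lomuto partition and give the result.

Lomuto partition with pivot = 13:

Initial array: [12, 11, 2, 15, 13]

arr[0]=12 <= 13: swap with position 0, array becomes [12, 11, 2, 15, 13]
arr[1]=11 <= 13: swap with position 1, array becomes [12, 11, 2, 15, 13]
arr[2]=2 <= 13: swap with position 2, array becomes [12, 11, 2, 15, 13]
arr[3]=15 > 13: no swap

Place pivot at position 3: [12, 11, 2, 13, 15]
Pivot position: 3

After partitioning with pivot 13, the array becomes [12, 11, 2, 13, 15]. The pivot is placed at index 3. All elements to the left of the pivot are <= 13, and all elements to the right are > 13.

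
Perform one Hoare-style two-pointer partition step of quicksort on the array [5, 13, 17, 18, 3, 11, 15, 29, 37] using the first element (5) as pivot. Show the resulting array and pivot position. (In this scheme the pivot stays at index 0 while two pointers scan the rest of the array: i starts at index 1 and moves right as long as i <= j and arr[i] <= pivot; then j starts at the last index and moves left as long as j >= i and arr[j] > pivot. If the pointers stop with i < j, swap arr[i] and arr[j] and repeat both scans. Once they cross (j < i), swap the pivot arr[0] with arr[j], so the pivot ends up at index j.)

Hoare-style two-pointer partition with pivot = 5:

Initial array: [5, 13, 17, 18, 3, 11, 15, 29, 37]

Pointers start at i = 1, j = 8.
i stops at index 1 (arr[1]=13 > 5), j stops at index 4 (arr[4]=3 <= 5): swap arr[1] and arr[4], array becomes [5, 3, 17, 18, 13, 11, 15, 29, 37]
i ends at 2, j ends at 1: the pointers have crossed (j < i), so scanning stops.

Swap pivot arr[0] with arr[1] to place pivot at position 1: [3, 5, 17, 18, 13, 11, 15, 29, 37]
Pivot position: 1

After partitioning with pivot 5, the array becomes [3, 5, 17, 18, 13, 11, 15, 29, 37]. The pivot is placed at index 1. All elements to the left of the pivot are <= 5, and all elements to the right are > 5.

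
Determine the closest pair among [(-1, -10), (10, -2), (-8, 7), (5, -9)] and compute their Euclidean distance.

Computing all pairwise distances among 4 points:

d((-1, -10), (10, -2)) = 13.6015
d((-1, -10), (-8, 7)) = 18.3848
d((-1, -10), (5, -9)) = 6.0828 <-- minimum
d((10, -2), (-8, 7)) = 20.1246
d((10, -2), (5, -9)) = 8.6023
d((-8, 7), (5, -9)) = 20.6155

Closest pair: (-1, -10) and (5, -9) with distance 6.0828

The closest pair is (-1, -10) and (5, -9) with Euclidean distance 6.0828. For 4 points, brute-force pairwise comparison is shown above. For large n, the divide-and-conquer algorithm (sort by x, recurse on halves, check the dividing strip) achieves O(n log n).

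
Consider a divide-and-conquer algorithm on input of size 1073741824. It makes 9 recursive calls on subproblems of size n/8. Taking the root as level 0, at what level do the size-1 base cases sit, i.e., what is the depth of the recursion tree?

For divide and conquer with division factor 8:

Problem sizes at each level:
Level 0: 1073741824
Level 1: 134217728
Level 2: 16777216
Level 3: 2097152
Level 4: 262144
Level 5: 32768
Level 6: 4096
Level 7: 512
Level 8: 64
Level 9: 8
Level 10: 1

The root is level 0 and the size-1 base case is level 10 (the tree spans levels 0 through 10, i.e. 11 levels counting the root), so the depth is the number of divisions: log_8(1073741824) = 10

The recursion tree depth is log_8(1073741824) = 10. At each level, the problem size is divided by 8, so it takes 10 divisions to reduce to a base case of size 1. The algorithm makes 9 recursive calls at each level.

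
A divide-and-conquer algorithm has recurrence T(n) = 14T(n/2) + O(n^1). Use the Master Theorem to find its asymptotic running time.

Master Theorem for T(n) = 14T(n/2) + O(n^1):

a = 14, b = 2, c = 1
log_b(a) = log_2(14) = 3.8074

Case 1: c = 1 < log_2(14) = 3.8074
T(n) = O(n^(log_2 14))

For T(n) = 14T(n/2) + O(n^1): log_2(14) = 3.8074. This is Case 1 of the Master Theorem (c < log_b(a), work dominated by leaves), giving O(n^(log_2 14)).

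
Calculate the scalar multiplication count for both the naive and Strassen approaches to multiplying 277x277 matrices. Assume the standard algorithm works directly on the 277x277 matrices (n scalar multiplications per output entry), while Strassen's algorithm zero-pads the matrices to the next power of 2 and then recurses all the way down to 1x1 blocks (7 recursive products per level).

Matrix multiplication for 277x277 matrices:

Strassen's algorithm requires power-of-2 dimensions. Pad 277x277 to 512x512 (next power of 2).

Standard algorithm: 277^3 = 21253933 multiplications
Strassen's algorithm: 7^(log2(512)) = 7^9 = 40353607 multiplications
Difference: 21253933 - 40353607 = -19099674 (Strassen uses MORE here due to padding overhead — for small or just-over-power-of-2 n, padding can outweigh the per-level savings)

Standard: 21253933 multiplications (277^3). Strassen: 40353607 multiplications (7^9, after padding to 512x512). Strassen reduces 8 recursive multiplications to 7 at each level.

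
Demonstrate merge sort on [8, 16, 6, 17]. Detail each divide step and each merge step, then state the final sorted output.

Merge sort trace:

Split: [8, 16, 6, 17] -> [8, 16] and [6, 17]
  Split: [8, 16] -> [8] and [16]
  Merge: [8] + [16] -> [8, 16]
  Split: [6, 17] -> [6] and [17]
  Merge: [6] + [17] -> [6, 17]
Merge: [8, 16] + [6, 17] -> [6, 8, 16, 17]

Final sorted array: [6, 8, 16, 17]

The merge sort proceeds by recursively splitting the array and merging sorted halves.
After all merges, the sorted array is [6, 8, 16, 17].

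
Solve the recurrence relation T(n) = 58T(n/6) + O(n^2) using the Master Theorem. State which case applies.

Master Theorem for T(n) = 58T(n/6) + O(n^2):

a = 58, b = 6, c = 2
log_b(a) = log_6(58) = 2.2662

Case 1: c = 2 < log_6(58) = 2.2662
T(n) = O(n^(log_6 58))

For T(n) = 58T(n/6) + O(n^2): log_6(58) = 2.2662. This is Case 1 of the Master Theorem (c < log_b(a), work dominated by leaves), giving O(n^(log_6 58)).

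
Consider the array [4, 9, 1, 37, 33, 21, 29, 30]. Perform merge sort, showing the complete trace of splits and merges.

Merge sort trace:

Split: [4, 9, 1, 37, 33, 21, 29, 30] -> [4, 9, 1, 37] and [33, 21, 29, 30]
  Split: [4, 9, 1, 37] -> [4, 9] and [1, 37]
    Split: [4, 9] -> [4] and [9]
    Merge: [4] + [9] -> [4, 9]
    Split: [1, 37] -> [1] and [37]
    Merge: [1] + [37] -> [1, 37]
  Merge: [4, 9] + [1, 37] -> [1, 4, 9, 37]
  Split: [33, 21, 29, 30] -> [33, 21] and [29, 30]
    Split: [33, 21] -> [33] and [21]
    Merge: [33] + [21] -> [21, 33]
    Split: [29, 30] -> [29] and [30]
    Merge: [29] + [30] -> [29, 30]
  Merge: [21, 33] + [29, 30] -> [21, 29, 30, 33]
Merge: [1, 4, 9, 37] + [21, 29, 30, 33] -> [1, 4, 9, 21, 29, 30, 33, 37]

Final sorted array: [1, 4, 9, 21, 29, 30, 33, 37]

The merge sort proceeds by recursively splitting the array and merging sorted halves.
After all merges, the sorted array is [1, 4, 9, 21, 29, 30, 33, 37].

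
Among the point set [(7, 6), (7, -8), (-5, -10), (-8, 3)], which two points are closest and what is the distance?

Computing all pairwise distances among 4 points:

d((7, 6), (7, -8)) = 14.0
d((7, 6), (-5, -10)) = 20.0
d((7, 6), (-8, 3)) = 15.2971
d((7, -8), (-5, -10)) = 12.1655 <-- minimum
d((7, -8), (-8, 3)) = 18.6011
d((-5, -10), (-8, 3)) = 13.3417

Closest pair: (7, -8) and (-5, -10) with distance 12.1655

The closest pair is (7, -8) and (-5, -10) with Euclidean distance 12.1655. For 4 points, brute-force pairwise comparison is shown above. For large n, the divide-and-conquer algorithm (sort by x, recurse on halves, check the dividing strip) achieves O(n log n).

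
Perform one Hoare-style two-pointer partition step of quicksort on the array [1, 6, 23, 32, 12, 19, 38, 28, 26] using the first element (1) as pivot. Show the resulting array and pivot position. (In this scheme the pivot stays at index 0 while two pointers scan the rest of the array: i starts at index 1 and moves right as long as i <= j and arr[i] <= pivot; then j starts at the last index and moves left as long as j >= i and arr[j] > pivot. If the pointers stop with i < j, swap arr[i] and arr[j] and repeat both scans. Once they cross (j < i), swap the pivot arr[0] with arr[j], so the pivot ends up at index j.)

Hoare-style two-pointer partition with pivot = 1:

Initial array: [1, 6, 23, 32, 12, 19, 38, 28, 26]

Pointers start at i = 1, j = 8.
i ends at 1, j ends at 0: the pointers have crossed (j < i), so scanning stops.

j = 0, so swapping arr[0] with arr[j] leaves the pivot at position 0: [1, 6, 23, 32, 12, 19, 38, 28, 26]
Pivot position: 0

After partitioning with pivot 1, the array becomes [1, 6, 23, 32, 12, 19, 38, 28, 26]. The pivot is placed at index 0. All elements to the left of the pivot are <= 1, and all elements to the right are > 1.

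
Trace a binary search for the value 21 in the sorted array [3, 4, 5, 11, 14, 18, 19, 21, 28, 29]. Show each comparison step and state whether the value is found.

Binary search for 21 in [3, 4, 5, 11, 14, 18, 19, 21, 28, 29]:

lo=0, hi=9, mid=4, arr[mid]=14 -> 14 < 21, search right half
lo=5, hi=9, mid=7, arr[mid]=21 -> Found target at index 7!

Binary search finds 21 at index 7 after 2 comparisons. The search repeatedly halves the search space by comparing with the middle element.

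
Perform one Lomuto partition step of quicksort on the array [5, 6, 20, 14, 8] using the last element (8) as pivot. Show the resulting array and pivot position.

Lomuto partition with pivot = 8:

Initial array: [5, 6, 20, 14, 8]

arr[0]=5 <= 8: swap with position 0, array becomes [5, 6, 20, 14, 8]
arr[1]=6 <= 8: swap with position 1, array becomes [5, 6, 20, 14, 8]
arr[2]=20 > 8: no swap
arr[3]=14 > 8: no swap

Place pivot at position 2: [5, 6, 8, 14, 20]
Pivot position: 2

After partitioning with pivot 8, the array becomes [5, 6, 8, 14, 20]. The pivot is placed at index 2. All elements to the left of the pivot are <= 8, and all elements to the right are > 8.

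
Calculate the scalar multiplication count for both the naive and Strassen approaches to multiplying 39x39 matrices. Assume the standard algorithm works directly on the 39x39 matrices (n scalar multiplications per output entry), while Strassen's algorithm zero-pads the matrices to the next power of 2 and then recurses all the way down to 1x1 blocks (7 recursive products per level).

Matrix multiplication for 39x39 matrices:

Strassen's algorithm requires power-of-2 dimensions. Pad 39x39 to 64x64 (next power of 2).

Standard algorithm: 39^3 = 59319 multiplications
Strassen's algorithm: 7^(log2(64)) = 7^6 = 117649 multiplications
Difference: 59319 - 117649 = -58330 (Strassen uses MORE here due to padding overhead — for small or just-over-power-of-2 n, padding can outweigh the per-level savings)

Standard: 59319 multiplications (39^3). Strassen: 117649 multiplications (7^6, after padding to 64x64). Strassen reduces 8 recursive multiplications to 7 at each level.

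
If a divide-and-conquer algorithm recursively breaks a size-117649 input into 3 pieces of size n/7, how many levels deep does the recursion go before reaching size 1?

For divide and conquer with division factor 7:

Problem sizes at each level:
Level 0: 117649
Level 1: 16807
Level 2: 2401
Level 3: 343
Level 4: 49
Level 5: 7
Level 6: 1

The root is level 0 and the size-1 base case is level 6 (the tree spans levels 0 through 6, i.e. 7 levels counting the root), so the depth is the number of divisions: log_7(117649) = 6

The recursion tree depth is log_7(117649) = 6. At each level, the problem size is divided by 7, so it takes 6 divisions to reduce to a base case of size 1. The algorithm makes 3 recursive calls at each level.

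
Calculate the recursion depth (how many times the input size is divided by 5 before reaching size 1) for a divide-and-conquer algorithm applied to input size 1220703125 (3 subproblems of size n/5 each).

For divide and conquer with division factor 5:

Problem sizes at each level:
Level 0: 1220703125
Level 1: 244140625
Level 2: 48828125
Level 3: 9765625
Level 4: 1953125
Level 5: 390625
Level 6: 78125
Level 7: 15625
Level 8: 3125
Level 9: 625
Level 10: 125
Level 11: 25
Level 12: 5
Level 13: 1

The root is level 0 and the size-1 base case is level 13 (the tree spans levels 0 through 13, i.e. 14 levels counting the root), so the depth is the number of divisions: log_5(1220703125) = 13

The recursion tree depth is log_5(1220703125) = 13. At each level, the problem size is divided by 5, so it takes 13 divisions to reduce to a base case of size 1. The algorithm makes 3 recursive calls at each level.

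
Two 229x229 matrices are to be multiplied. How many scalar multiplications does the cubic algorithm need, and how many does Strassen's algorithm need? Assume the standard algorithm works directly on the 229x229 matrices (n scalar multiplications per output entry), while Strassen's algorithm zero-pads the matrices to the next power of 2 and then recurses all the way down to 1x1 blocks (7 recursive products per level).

Matrix multiplication for 229x229 matrices:

Strassen's algorithm requires power-of-2 dimensions. Pad 229x229 to 256x256 (next power of 2).

Standard algorithm: 229^3 = 12008989 multiplications
Strassen's algorithm: 7^(log2(256)) = 7^8 = 5764801 multiplications
Savings: 12008989 - 5764801 = 6244188 multiplications

Standard: 12008989 multiplications (229^3). Strassen: 5764801 multiplications (7^8, after padding to 256x256). Strassen reduces 8 recursive multiplications to 7 at each level.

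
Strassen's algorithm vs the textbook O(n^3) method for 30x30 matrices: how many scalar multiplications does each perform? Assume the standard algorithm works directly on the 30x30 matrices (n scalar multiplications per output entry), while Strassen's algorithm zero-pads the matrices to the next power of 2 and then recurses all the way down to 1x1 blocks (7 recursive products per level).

Matrix multiplication for 30x30 matrices:

Strassen's algorithm requires power-of-2 dimensions. Pad 30x30 to 32x32 (next power of 2).

Standard algorithm: 30^3 = 27000 multiplications
Strassen's algorithm: 7^(log2(32)) = 7^5 = 16807 multiplications
Savings: 27000 - 16807 = 10193 multiplications

Standard: 27000 multiplications (30^3). Strassen: 16807 multiplications (7^5, after padding to 32x32). Strassen reduces 8 recursive multiplications to 7 at each level.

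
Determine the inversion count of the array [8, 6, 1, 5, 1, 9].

Finding inversions in [8, 6, 1, 5, 1, 9]:

(0, 1): arr[0]=8 > arr[1]=6
(0, 2): arr[0]=8 > arr[2]=1
(0, 3): arr[0]=8 > arr[3]=5
(0, 4): arr[0]=8 > arr[4]=1
(1, 2): arr[1]=6 > arr[2]=1
(1, 3): arr[1]=6 > arr[3]=5
(1, 4): arr[1]=6 > arr[4]=1
(3, 4): arr[3]=5 > arr[4]=1

Total inversions: 8

The array has 8 inversion(s): (0,1), (0,2), (0,3), (0,4), (1,2), (1,3), (1,4), (3,4). Each pair (i,j) satisfies i < j and arr[i] > arr[j].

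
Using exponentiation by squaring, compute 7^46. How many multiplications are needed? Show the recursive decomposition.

Computing 7^46 by squaring (build up from 7^1; each line after the first costs one multiplication):

7^1 = 7
7^2 = (7^1)^2 = 7^2 = 49
7^4 = (7^2)^2 = 49^2 = 2401
7^5 = 7 * 7^4 = 7 * 2401 = 16807
7^10 = (7^5)^2 = 16807^2 = 282475249
7^11 = 7 * 7^10 = 7 * 282475249 = 1977326743
7^22 = (7^11)^2 = 1977326743^2 = 3909821048582988049
7^23 = 7 * 7^22 = 7 * 3909821048582988049 = 27368747340080916343
7^46 = (7^23)^2 = 27368747340080916343^2 = 749048330965186233494494102694564493649

Result: 749048330965186233494494102694564493649
Multiplications needed: 8 (8 lines after 7^1)

7^46 = 749048330965186233494494102694564493649. Using exponentiation by squaring, this requires 8 multiplications. The key idea: if the exponent is even, square the half-power; if odd, multiply by the base once.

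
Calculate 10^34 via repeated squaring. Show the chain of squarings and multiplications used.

Computing 10^34 by squaring (build up from 10^1; each line after the first costs one multiplication):

10^1 = 10
10^2 = (10^1)^2 = 10^2 = 100
10^4 = (10^2)^2 = 100^2 = 10000
10^8 = (10^4)^2 = 10000^2 = 100000000
10^16 = (10^8)^2 = 100000000^2 = 10000000000000000
10^17 = 10 * 10^16 = 10 * 10000000000000000 = 100000000000000000
10^34 = (10^17)^2 = 100000000000000000^2 = 10000000000000000000000000000000000

Result: 10000000000000000000000000000000000
Multiplications needed: 6 (6 lines after 10^1)

10^34 = 10000000000000000000000000000000000. Using exponentiation by squaring, this requires 6 multiplications. The key idea: if the exponent is even, square the half-power; if odd, multiply by the base once.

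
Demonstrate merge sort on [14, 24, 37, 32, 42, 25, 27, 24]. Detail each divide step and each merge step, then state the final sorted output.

Merge sort trace:

Split: [14, 24, 37, 32, 42, 25, 27, 24] -> [14, 24, 37, 32] and [42, 25, 27, 24]
  Split: [14, 24, 37, 32] -> [14, 24] and [37, 32]
    Split: [14, 24] -> [14] and [24]
    Merge: [14] + [24] -> [14, 24]
    Split: [37, 32] -> [37] and [32]
    Merge: [37] + [32] -> [32, 37]
  Merge: [14, 24] + [32, 37] -> [14, 24, 32, 37]
  Split: [42, 25, 27, 24] -> [42, 25] and [27, 24]
    Split: [42, 25] -> [42] and [25]
    Merge: [42] + [25] -> [25, 42]
    Split: [27, 24] -> [27] and [24]
    Merge: [27] + [24] -> [24, 27]
  Merge: [25, 42] + [24, 27] -> [24, 25, 27, 42]
Merge: [14, 24, 32, 37] + [24, 25, 27, 42] -> [14, 24, 24, 25, 27, 32, 37, 42]

Final sorted array: [14, 24, 24, 25, 27, 32, 37, 42]

The merge sort proceeds by recursively splitting the array and merging sorted halves.
After all merges, the sorted array is [14, 24, 24, 25, 27, 32, 37, 42].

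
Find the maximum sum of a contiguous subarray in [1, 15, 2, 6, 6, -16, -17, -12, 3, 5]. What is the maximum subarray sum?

Using Kadane's algorithm on [1, 15, 2, 6, 6, -16, -17, -12, 3, 5]:

Scanning through the array:
Position 1 (value 15): max_ending_here = 16, max_so_far = 16
Position 2 (value 2): max_ending_here = 18, max_so_far = 18
Position 3 (value 6): max_ending_here = 24, max_so_far = 24
Position 4 (value 6): max_ending_here = 30, max_so_far = 30
Position 5 (value -16): max_ending_here = 14, max_so_far = 30
Position 6 (value -17): max_ending_here = -3, max_so_far = 30
Position 7 (value -12): max_ending_here = -12, max_so_far = 30
Position 8 (value 3): max_ending_here = 3, max_so_far = 30
Position 9 (value 5): max_ending_here = 8, max_so_far = 30

Maximum subarray: [1, 15, 2, 6, 6]
Maximum sum: 30

The maximum subarray is [1, 15, 2, 6, 6] with sum 30. This subarray runs from index 0 to index 4.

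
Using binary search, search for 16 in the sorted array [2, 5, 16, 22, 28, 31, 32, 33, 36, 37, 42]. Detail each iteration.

Binary search for 16 in [2, 5, 16, 22, 28, 31, 32, 33, 36, 37, 42]:

lo=0, hi=10, mid=5, arr[mid]=31 -> 31 > 16, search left half
lo=0, hi=4, mid=2, arr[mid]=16 -> Found target at index 2!

Binary search finds 16 at index 2 after 2 comparisons. The search repeatedly halves the search space by comparing with the middle element.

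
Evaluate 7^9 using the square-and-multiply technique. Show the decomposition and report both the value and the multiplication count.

Computing 7^9 by squaring (build up from 7^1; each line after the first costs one multiplication):

7^1 = 7
7^2 = (7^1)^2 = 7^2 = 49
7^4 = (7^2)^2 = 49^2 = 2401
7^8 = (7^4)^2 = 2401^2 = 5764801
7^9 = 7 * 7^8 = 7 * 5764801 = 40353607

Result: 40353607
Multiplications needed: 4 (4 lines after 7^1)

7^9 = 40353607. Using exponentiation by squaring, this requires 4 multiplications. The key idea: if the exponent is even, square the half-power; if odd, multiply by the base once.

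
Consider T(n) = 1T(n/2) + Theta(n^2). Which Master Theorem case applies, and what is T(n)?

Master Theorem for T(n) = 1T(n/2) + O(n^2):

a = 1, b = 2, c = 2
log_b(a) = log_2(1) = 0.0000

Case 3: c = 2 > log_2(1) = 0.0000
T(n) = O(n^2) = O(n^2)

For T(n) = 1T(n/2) + O(n^2): log_2(1) = 0.0000. This is Case 3 of the Master Theorem (c > log_b(a), work dominated by root), giving O(n^2).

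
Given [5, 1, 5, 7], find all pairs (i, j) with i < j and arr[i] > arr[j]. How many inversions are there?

Finding inversions in [5, 1, 5, 7]:

(0, 1): arr[0]=5 > arr[1]=1

Total inversions: 1

The array has 1 inversion(s): (0,1). Each pair (i,j) satisfies i < j and arr[i] > arr[j].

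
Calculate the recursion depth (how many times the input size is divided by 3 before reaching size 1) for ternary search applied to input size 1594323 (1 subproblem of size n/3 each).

For divide and conquer with division factor 3:

Problem sizes at each level:
Level 0: 1594323
Level 1: 531441
Level 2: 177147
Level 3: 59049
Level 4: 19683
Level 5: 6561
Level 6: 2187
Level 7: 729
Level 8: 243
Level 9: 81
Level 10: 27
Level 11: 9
Level 12: 3
Level 13: 1

The root is level 0 and the size-1 base case is level 13 (the tree spans levels 0 through 13, i.e. 14 levels counting the root), so the depth is the number of divisions: log_3(1594323) = 13

The recursion tree depth is log_3(1594323) = 13. At each level, the problem size is divided by 3, so it takes 13 divisions to reduce to a base case of size 1. The algorithm makes 1 recursive call at each level.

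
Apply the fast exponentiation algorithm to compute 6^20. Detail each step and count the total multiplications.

Computing 6^20 by squaring (build up from 6^1; each line after the first costs one multiplication):

6^1 = 6
6^2 = (6^1)^2 = 6^2 = 36
6^4 = (6^2)^2 = 36^2 = 1296
6^5 = 6 * 6^4 = 6 * 1296 = 7776
6^10 = (6^5)^2 = 7776^2 = 60466176
6^20 = (6^10)^2 = 60466176^2 = 3656158440062976

Result: 3656158440062976
Multiplications needed: 5 (5 lines after 6^1)

6^20 = 3656158440062976. Using exponentiation by squaring, this requires 5 multiplications. The key idea: if the exponent is even, square the half-power; if odd, multiply by the base once.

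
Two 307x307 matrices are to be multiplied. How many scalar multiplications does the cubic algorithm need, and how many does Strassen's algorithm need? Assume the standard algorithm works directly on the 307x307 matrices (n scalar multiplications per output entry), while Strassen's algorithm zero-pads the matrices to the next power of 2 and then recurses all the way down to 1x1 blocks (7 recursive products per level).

Matrix multiplication for 307x307 matrices:

Strassen's algorithm requires power-of-2 dimensions. Pad 307x307 to 512x512 (next power of 2).

Standard algorithm: 307^3 = 28934443 multiplications
Strassen's algorithm: 7^(log2(512)) = 7^9 = 40353607 multiplications
Difference: 28934443 - 40353607 = -11419164 (Strassen uses MORE here due to padding overhead — for small or just-over-power-of-2 n, padding can outweigh the per-level savings)

Standard: 28934443 multiplications (307^3). Strassen: 40353607 multiplications (7^9, after padding to 512x512). Strassen reduces 8 recursive multiplications to 7 at each level.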